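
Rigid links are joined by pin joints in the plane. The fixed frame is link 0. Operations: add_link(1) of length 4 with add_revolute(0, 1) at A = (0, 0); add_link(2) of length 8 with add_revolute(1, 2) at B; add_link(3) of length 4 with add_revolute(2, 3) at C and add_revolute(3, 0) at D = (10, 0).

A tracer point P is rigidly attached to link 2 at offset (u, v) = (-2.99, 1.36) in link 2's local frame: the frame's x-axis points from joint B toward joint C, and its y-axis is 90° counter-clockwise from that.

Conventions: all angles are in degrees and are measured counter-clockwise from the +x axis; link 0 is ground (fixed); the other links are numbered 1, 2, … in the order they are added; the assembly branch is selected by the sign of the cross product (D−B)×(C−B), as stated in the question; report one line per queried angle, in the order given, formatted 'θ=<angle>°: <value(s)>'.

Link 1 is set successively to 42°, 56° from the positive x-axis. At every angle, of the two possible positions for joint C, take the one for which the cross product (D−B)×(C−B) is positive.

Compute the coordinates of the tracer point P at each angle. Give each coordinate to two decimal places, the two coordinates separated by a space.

A=(0,0), D=(10.00,0)
θ=42°: B = A + 4.00·(cos42°, sin42°) = (2.9726, 2.6765)
θ=42°: |BD| = 7.5199
θ=42°: circle(B,8.00) ∩ circle(D,4.00): a=6.9515, h=3.9594
θ=42°:   candidates: C₊=(10.8781,3.9024) cross=29.774; C₋=(8.0596,-3.4978) cross=-29.774
θ=42°:   branch + wants cross > 0 → take C=(10.8781,3.9024) (cross=29.774)
θ=42°: ex = (C−B)/|BC| = (0.9882,0.1532); ey = (-0.1532,0.9882)
θ=42°: P = B + -2.99·ex + 1.36·ey = (-0.1905,3.5623)
θ=56°: B = A + 4.00·(cos56°, sin56°) = (2.2368, 3.3162)
θ=56°: |BD| = 8.4418
θ=56°: circle(B,8.00) ∩ circle(D,4.00): a=7.0639, h=3.7552
θ=56°:   candidates: C₊=(10.2080,3.9946) cross=31.701; C₋=(7.2577,-2.9120) cross=-31.701
θ=56°:   branch + wants cross > 0 → take C=(10.2080,3.9946) (cross=31.701)
θ=56°: ex = (C−B)/|BC| = (0.9964,0.0848); ey = (-0.0848,0.9964)
θ=56°: P = B + -2.99·ex + 1.36·ey = (-0.8578,4.4177)

θ=42°: -0.19 3.56
θ=56°: -0.86 4.42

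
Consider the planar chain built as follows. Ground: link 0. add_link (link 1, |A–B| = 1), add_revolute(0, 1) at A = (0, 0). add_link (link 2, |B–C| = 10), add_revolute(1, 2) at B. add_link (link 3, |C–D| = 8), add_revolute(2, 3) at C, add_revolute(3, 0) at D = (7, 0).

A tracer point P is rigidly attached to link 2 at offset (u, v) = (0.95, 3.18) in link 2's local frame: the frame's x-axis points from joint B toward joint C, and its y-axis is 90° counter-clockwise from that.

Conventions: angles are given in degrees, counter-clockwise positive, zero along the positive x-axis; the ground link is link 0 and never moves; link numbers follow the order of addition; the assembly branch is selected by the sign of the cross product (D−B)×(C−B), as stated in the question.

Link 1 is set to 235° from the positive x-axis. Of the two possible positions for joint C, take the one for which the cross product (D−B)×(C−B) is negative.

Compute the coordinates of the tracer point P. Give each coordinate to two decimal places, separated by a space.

A=(0,0), D=(7.00,0)
B = A + 1.00·(cos235°, sin235°) = (-0.5736, -0.8192)
|BD| = 7.6177
circle(B,10.00) ∩ circle(D,8.00): a=6.1718, h=7.8682
  candidates: C₊=(4.7163,7.6671) cross=59.938; C₋=(6.4085,-7.9781) cross=-59.938
  branch - wants cross < 0 → take C=(6.4085,-7.9781) (cross=-59.938)
ex = (C−B)/|BC| = (0.6982,-0.7159); ey = (0.7159,0.6982)
P = B + 0.95·ex + 3.18·ey = (2.3663,0.7210)

2.37 0.72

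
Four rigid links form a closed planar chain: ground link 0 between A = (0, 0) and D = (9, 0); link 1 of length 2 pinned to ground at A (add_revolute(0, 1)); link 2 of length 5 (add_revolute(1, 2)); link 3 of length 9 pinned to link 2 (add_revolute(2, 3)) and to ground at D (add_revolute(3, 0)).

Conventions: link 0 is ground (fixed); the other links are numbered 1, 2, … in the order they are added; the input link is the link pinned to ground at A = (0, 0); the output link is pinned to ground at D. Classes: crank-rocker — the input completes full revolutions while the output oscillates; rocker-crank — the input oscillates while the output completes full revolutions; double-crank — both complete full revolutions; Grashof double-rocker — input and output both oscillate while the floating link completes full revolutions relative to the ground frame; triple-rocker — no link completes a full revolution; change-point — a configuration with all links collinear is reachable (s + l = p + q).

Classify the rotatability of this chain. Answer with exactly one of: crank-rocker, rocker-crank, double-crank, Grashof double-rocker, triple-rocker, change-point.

lengths: ground=9, input=2, coupler=5, output=9
sorted: s=2 (shortest), l=9 (longest), p+q=14
s + l = 11 vs p + q = 14
s + l < p + q (Grashof) with shortest = input link → crank-rocker

crank-rocker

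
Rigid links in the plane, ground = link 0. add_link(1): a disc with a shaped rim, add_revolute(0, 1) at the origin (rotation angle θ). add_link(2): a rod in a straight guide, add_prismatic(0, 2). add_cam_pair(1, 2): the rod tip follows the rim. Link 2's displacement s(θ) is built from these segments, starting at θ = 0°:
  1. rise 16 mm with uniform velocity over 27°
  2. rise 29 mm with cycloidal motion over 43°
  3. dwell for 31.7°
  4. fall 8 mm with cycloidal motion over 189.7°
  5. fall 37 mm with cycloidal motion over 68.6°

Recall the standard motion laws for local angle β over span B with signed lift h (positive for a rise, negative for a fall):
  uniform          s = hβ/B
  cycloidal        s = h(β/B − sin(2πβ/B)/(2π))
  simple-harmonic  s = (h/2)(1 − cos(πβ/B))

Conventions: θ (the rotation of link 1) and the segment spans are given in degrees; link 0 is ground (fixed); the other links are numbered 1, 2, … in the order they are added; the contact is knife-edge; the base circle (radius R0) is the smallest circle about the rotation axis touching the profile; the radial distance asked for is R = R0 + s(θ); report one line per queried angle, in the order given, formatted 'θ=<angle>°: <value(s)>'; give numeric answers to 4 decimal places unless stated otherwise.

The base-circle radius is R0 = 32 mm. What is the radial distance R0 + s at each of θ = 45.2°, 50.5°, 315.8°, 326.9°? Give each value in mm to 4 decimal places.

segment 1 (0° to 27°, uniform, h = 16) is passed completely: s = 0.0000 + (16) = 16.0000
θ = 45.2° falls in segment 2 (27° to 70°, cycloidal, h = 29): β = 45.2 − 27 = 18.2°, B = 43°; Δs = 29·(0.4233 − sin(2π·0.4233)/(2π)) = 10.1341; s = 16.0000 + 10.1341 = 26.1341
θ = 50.5° falls in segment 2 (27° to 70°, cycloidal, h = 29): β = 50.5 − 27 = 23.5°, B = 43°; Δs = 29·(0.5465 − sin(2π·0.5465)/(2π)) = 17.1786; s = 16.0000 + 17.1786 = 33.1786
segment 2 (27° to 70°, cycloidal, h = 29) is passed completely: s = 16.0000 + (29) = 45.0000
segment 3 (70° to 101.7°, dwell): s unchanged at 45.0000
segment 4 (101.7° to 291.4°, cycloidal, h = -8) is passed completely: s = 45.0000 + (-8) = 37.0000
θ = 315.8° falls in segment 5 (291.4° to 360°, cycloidal, h = -37): β = 315.8 − 291.4 = 24.4°, B = 68.6°; Δs = -37·(0.3557 − sin(2π·0.3557)/(2π)) = -8.5229; s = 37.0000 − 8.5229 = 28.4771
θ = 326.9° falls in segment 5 (291.4° to 360°, cycloidal, h = -37): β = 326.9 − 291.4 = 35.5°, B = 68.6°; Δs = -37·(0.5175 − sin(2π·0.5175)/(2π)) = -19.7932; s = 37.0000 − 19.7932 = 17.2068
θ=45.2°: R = R0 + s = 32 + 26.1341 = 58.1341
θ=50.5°: R = R0 + s = 32 + 33.1786 = 65.1786
θ=315.8°: R = R0 + s = 32 + 28.4771 = 60.4771
θ=326.9°: R = R0 + s = 32 + 17.2068 = 49.2068

θ=45.2°: 58.1341
θ=50.5°: 65.1786
θ=315.8°: 60.4771
θ=326.9°: 49.2068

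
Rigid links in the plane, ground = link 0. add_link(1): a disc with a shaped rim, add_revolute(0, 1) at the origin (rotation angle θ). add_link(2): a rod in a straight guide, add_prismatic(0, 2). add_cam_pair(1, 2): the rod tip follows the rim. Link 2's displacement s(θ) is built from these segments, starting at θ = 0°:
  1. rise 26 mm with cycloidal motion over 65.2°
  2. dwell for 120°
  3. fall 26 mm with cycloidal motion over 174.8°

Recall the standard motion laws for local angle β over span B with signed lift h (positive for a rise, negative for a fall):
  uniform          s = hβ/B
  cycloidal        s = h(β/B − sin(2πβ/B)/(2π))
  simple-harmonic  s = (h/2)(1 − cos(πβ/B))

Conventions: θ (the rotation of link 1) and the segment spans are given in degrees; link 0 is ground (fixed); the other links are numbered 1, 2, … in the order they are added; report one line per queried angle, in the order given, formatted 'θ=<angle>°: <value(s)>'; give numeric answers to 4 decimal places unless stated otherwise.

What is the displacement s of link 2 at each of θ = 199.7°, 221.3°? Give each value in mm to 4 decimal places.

segment 1 (0° to 65.2°, cycloidal, h = 26) is passed completely: s = 0.0000 + (26) = 26.0000
segment 2 (65.2° to 185.2°, dwell): s unchanged at 26.0000
θ = 199.7° falls in segment 3 (185.2° to 360°, cycloidal, h = -26): β = 199.7 − 185.2 = 14.5°, B = 174.8°; Δs = -26·(0.0830 − sin(2π·0.0830)/(2π)) = -0.0963; s = 26.0000 − 0.0963 = 25.9037
θ = 221.3° falls in segment 3 (185.2° to 360°, cycloidal, h = -26): β = 221.3 − 185.2 = 36.1°, B = 174.8°; Δs = -26·(0.2065 − sin(2π·0.2065)/(2π)) = -1.3850; s = 26.0000 − 1.3850 = 24.6150

θ=199.7°: 25.9037
θ=221.3°: 24.6150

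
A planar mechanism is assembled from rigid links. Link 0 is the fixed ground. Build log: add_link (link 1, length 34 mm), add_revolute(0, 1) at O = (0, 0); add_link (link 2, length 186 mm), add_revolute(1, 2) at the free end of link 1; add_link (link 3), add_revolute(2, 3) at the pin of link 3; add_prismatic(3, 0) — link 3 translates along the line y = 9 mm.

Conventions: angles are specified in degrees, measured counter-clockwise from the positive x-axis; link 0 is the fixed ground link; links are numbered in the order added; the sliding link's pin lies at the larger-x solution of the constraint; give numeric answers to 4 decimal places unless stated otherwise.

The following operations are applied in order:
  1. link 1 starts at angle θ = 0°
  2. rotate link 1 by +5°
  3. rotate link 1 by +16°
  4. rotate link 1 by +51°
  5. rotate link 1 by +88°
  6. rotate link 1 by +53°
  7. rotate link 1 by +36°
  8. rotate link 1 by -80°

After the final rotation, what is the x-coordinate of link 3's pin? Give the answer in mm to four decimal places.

geometry: r = 34 mm, L = 186 mm, e = 9 mm; θ starts at 0°
rotate link 1 by +5°: θ ← 0° +5° = 5°
rotate link 1 by +16°: θ ← 5° +16° = 21°
rotate link 1 by +51°: θ ← 21° +51° = 72°
rotate link 1 by +88°: θ ← 72° +88° = 160°
rotate link 1 by +53°: θ ← 160° +53° = 213°
rotate link 1 by +36°: θ ← 213° +36° = 249°
rotate link 1 by -80°: θ ← 249° -80° = 169°
crank pin P = (r cos θ, r sin θ) = (-33.375324, 6.487506)
h = r sin θ − e = 6.487506 − 9 = -2.512494
x = r cos θ + √(L² − h²) = -33.375324 + 185.983030 = 152.607706

152.6077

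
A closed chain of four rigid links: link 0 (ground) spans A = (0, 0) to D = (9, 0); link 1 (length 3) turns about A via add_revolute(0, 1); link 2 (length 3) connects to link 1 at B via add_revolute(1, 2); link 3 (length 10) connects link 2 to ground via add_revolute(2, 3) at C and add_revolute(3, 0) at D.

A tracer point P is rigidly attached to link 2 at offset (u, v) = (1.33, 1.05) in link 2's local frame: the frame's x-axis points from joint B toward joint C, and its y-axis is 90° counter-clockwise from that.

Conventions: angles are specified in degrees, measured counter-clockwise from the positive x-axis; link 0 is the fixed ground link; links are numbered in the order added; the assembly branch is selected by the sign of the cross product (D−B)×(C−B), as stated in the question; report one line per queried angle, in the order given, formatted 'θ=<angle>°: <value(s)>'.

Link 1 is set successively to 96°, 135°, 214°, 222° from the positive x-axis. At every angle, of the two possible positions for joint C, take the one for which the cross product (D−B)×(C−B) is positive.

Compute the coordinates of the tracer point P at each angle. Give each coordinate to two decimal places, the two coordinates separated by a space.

A=(0,0), D=(9.00,0)
θ=96°: B = A + 3.00·(cos96°, sin96°) = (-0.3136, 2.9836)
θ=96°: |BD| = 9.7798
θ=96°: circle(B,3.00) ∩ circle(D,10.00): a=0.2375, h=2.9906
θ=96°:   candidates: C₊=(0.8249,5.7591) cross=29.247; C₋=(-0.9998,0.0631) cross=-29.247
θ=96°:   branch + wants cross > 0 → take C=(0.8249,5.7591) (cross=29.247)
θ=96°: ex = (C−B)/|BC| = (0.3795,0.9252); ey = (-0.9252,0.3795)
θ=96°: P = B + 1.33·ex + 1.05·ey = (-0.7803,4.6125)
θ=135°: B = A + 3.00·(cos135°, sin135°) = (-2.1213, 2.1213)
θ=135°: |BD| = 11.3218
θ=135°: circle(B,3.00) ∩ circle(D,10.00): a=1.6421, h=2.5107
θ=135°:   candidates: C₊=(-0.0379,4.2798) cross=28.425; C₋=(-0.9787,-0.6526) cross=-28.425
θ=135°:   branch + wants cross > 0 → take C=(-0.0379,4.2798) (cross=28.425)
θ=135°: ex = (C−B)/|BC| = (0.6945,0.7195); ey = (-0.7195,0.6945)
θ=135°: P = B + 1.33·ex + 1.05·ey = (-1.9531,3.8075)
θ=214°: B = A + 3.00·(cos214°, sin214°) = (-2.4871, -1.6776)
θ=214°: |BD| = 11.6090
θ=214°: circle(B,3.00) ∩ circle(D,10.00): a=1.8851, h=2.3338
θ=214°:   candidates: C₊=(-0.9590,0.9041) cross=27.092; C₋=(-0.2846,-3.7144) cross=-27.092
θ=214°:   branch + wants cross > 0 → take C=(-0.9590,0.9041) (cross=27.092)
θ=214°: ex = (C−B)/|BC| = (0.5094,0.8606); ey = (-0.8606,0.5094)
θ=214°: P = B + 1.33·ex + 1.05·ey = (-2.7133,0.0018)
θ=222°: B = A + 3.00·(cos222°, sin222°) = (-2.2294, -2.0074)
θ=222°: |BD| = 11.4074
θ=222°: circle(B,3.00) ∩ circle(D,10.00): a=1.7151, h=2.4614
θ=222°:   candidates: C₊=(-0.9742,0.7174) cross=28.078; C₋=(-0.1080,-4.1286) cross=-28.078
θ=222°:   branch + wants cross > 0 → take C=(-0.9742,0.7174) (cross=28.078)
θ=222°: ex = (C−B)/|BC| = (0.4184,0.9083); ey = (-0.9083,0.4184)
θ=222°: P = B + 1.33·ex + 1.05·ey = (-2.6266,-0.3601)

θ=96°: -0.78 4.61
θ=135°: -1.95 3.81
θ=214°: -2.71 0.00
θ=222°: -2.63 -0.36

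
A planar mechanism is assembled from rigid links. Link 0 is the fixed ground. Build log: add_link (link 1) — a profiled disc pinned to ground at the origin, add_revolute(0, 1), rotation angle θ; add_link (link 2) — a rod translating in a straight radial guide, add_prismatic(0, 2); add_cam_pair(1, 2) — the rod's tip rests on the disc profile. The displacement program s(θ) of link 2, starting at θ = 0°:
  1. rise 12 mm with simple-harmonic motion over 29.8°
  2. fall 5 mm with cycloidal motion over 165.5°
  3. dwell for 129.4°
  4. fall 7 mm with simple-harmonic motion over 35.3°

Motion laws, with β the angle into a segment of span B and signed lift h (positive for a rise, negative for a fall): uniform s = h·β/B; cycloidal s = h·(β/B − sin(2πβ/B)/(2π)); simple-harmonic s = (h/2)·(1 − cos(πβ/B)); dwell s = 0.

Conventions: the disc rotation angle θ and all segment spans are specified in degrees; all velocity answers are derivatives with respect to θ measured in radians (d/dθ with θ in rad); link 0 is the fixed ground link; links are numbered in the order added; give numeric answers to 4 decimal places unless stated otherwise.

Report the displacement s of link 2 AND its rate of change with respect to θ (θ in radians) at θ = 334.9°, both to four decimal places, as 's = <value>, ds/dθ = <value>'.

seg 1 [0°–29.8°] simple-harmonic, h=12: full span → s += 12 → s = 12.0000
seg 2 [29.8°–195.3°] cycloidal, h=-5: full span → s += -5 → s = 7.0000
seg 3 [195.3°–324.7°] dwell: s stays 7.0000
seg 4 [324.7°–360°] simple-harmonic, h=-7: θ=334.9° here. β=10.2, B=35.3. -7/2·(1 − cos(π·0.2890)) = -1.3457 → s = 5.6543
velocity in seg [324.7°–360°] (simple-harmonic), θ in radians: β = 10.2° = 0.1780 rad, B = 35.3° = 0.6161 rad; ds/dθ = (πh/(2B)) sin(πβ/B) = (π·(-7)/(2·0.6161)) sin(π·0.2890) = -14.065821 mm/rad

s = 5.6543, ds/dθ = -14.0658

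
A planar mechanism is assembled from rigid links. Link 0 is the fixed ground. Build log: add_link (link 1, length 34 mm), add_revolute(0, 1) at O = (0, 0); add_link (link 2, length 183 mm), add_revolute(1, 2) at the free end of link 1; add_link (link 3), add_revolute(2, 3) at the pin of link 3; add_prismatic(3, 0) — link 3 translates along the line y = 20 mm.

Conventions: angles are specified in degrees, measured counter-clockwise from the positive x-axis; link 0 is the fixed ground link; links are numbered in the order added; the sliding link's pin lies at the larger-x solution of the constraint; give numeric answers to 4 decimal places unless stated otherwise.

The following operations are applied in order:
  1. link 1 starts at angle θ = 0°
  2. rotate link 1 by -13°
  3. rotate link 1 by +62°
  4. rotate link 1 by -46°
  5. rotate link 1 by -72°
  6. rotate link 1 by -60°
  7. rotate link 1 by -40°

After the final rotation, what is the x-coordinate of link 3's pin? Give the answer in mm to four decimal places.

geometry: r = 34 mm, L = 183 mm, e = 20 mm; θ starts at 0°
rotate link 1 by -13°: θ ← 0° -13° = -13°
rotate link 1 by +62°: θ ← -13° +62° = 49°
rotate link 1 by -46°: θ ← 49° -46° = 3°
rotate link 1 by -72°: θ ← 3° -72° = -69°
rotate link 1 by -60°: θ ← -69° -60° = -129°
rotate link 1 by -40°: θ ← -129° -40° = -169°
crank pin P = (r cos θ, r sin θ) = (-33.375324, -6.487506)
h = r sin θ − e = -6.487506 − 20 = -26.487506
x = r cos θ + √(L² − h²) = -33.375324 + 181.072947 = 147.697622

147.6976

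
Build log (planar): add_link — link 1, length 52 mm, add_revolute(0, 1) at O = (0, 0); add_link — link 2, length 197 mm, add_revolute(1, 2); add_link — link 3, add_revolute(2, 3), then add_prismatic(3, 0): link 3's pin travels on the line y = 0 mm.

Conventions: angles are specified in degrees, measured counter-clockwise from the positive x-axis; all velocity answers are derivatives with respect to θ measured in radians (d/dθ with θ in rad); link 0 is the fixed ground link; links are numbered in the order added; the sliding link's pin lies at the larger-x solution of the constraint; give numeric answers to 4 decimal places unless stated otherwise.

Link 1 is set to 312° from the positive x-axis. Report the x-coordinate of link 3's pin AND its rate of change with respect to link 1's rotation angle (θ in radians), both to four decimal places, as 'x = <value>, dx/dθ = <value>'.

geometry: r = 52 mm, L = 197 mm, e = 0 mm
crank pin P = (r cos θ, r sin θ) = (34.794792, -38.643531)
h = r sin θ − e = -38.643531 − 0 = -38.643531
x = r cos θ + √(L² − h²) = 34.794792 + 193.172662 = 227.967454
dx/dθ = −r sin θ − h·r cos θ/√(L² − h²) (θ in radians; h = -38.643531) = 45.604110

x = 227.9675, dx/dθ = 45.6041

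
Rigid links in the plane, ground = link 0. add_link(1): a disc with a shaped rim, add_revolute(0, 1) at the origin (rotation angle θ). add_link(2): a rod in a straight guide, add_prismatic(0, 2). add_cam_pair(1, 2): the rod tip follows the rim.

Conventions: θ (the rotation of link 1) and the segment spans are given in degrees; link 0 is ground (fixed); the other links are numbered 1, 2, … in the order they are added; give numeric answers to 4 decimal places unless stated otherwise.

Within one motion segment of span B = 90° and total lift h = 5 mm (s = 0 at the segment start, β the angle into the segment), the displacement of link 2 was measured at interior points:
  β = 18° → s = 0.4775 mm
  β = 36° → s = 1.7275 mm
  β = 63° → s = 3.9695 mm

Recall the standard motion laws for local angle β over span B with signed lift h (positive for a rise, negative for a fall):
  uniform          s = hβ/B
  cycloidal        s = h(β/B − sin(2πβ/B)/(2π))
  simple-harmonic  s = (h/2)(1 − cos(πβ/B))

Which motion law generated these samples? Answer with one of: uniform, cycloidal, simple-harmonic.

candidates at β/B = r: uniform s = h·r (linear in β); cycloidal s = h·(r − sin(2πr)/(2π)); simple-harmonic s = (h/2)(1 − cos(πr))
β=18°: printed 0.4775 | uniform 1.0000, cycloidal 0.2432, simple-harmonic 0.4775
β=36°: printed 1.7275 | uniform 2.0000, cycloidal 1.5323, simple-harmonic 1.7275
β=63°: printed 3.9695 | uniform 3.5000, cycloidal 4.2568, simple-harmonic 3.9695
only one law matches every sample → simple-harmonic

simple-harmonic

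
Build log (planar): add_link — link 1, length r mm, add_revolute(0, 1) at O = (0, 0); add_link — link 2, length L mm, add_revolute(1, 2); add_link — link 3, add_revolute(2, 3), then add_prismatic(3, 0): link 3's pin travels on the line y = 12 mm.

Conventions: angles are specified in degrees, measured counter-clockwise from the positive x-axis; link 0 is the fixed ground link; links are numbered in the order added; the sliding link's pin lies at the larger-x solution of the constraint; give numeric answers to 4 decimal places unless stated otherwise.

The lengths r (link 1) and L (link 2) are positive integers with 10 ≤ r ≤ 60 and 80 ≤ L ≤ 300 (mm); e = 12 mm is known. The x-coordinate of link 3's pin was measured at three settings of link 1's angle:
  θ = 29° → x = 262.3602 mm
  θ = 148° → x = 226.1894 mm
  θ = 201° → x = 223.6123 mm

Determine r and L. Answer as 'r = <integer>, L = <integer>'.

constraint per measurement: (x − r cos θ)² + (r sin θ − e)² = L²
subtracting the θ₁ and θ₂ equations cancels the r² and L² terms:
r = (x₁² − x₂²) / (2[(x₁cos θ₁ + e sin θ₁) − (x₂cos θ₂ + e sin θ₂)]) = 21.0000 → r = 21
L² = (x₁ − r cos θ₁)² + (r sin θ₁ − e)² = 59535.9836 → L = 244.0000 → L = 244
check at θ₃=201°: x = 223.6123 (printed 223.6123) ✓

r = 21, L = 244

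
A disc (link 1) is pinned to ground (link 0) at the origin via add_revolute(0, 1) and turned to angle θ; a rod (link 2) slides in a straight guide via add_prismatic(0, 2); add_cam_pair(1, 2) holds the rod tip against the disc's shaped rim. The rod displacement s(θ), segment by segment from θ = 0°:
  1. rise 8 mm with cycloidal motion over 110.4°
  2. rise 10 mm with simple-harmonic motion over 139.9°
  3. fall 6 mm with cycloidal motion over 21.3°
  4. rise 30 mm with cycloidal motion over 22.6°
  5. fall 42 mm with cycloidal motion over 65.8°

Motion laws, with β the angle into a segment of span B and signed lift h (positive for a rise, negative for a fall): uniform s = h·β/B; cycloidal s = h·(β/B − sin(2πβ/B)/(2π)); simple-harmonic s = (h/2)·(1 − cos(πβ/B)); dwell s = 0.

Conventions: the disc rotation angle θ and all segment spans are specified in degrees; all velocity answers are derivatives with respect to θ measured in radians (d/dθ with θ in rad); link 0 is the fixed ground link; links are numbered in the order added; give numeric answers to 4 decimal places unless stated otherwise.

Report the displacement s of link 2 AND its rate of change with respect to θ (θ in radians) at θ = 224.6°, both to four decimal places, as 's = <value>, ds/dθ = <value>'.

segment 1 (0° to 110.4°, cycloidal, h = 8) is passed completely: s = 0.0000 + (8) = 8.0000
θ = 224.6° falls in segment 2 (110.4° to 250.3°, simple-harmonic, h = 10): β = 224.6 − 110.4 = 114.2°, B = 139.9°; Δs = 10/2·(1 − cos(π·0.8163)) = 9.1902; s = 8.0000 + 9.1902 = 17.1902
velocity in seg [110.4°–250.3°] (simple-harmonic), θ in radians: β = 114.2° = 1.9932 rad, B = 139.9° = 2.4417 rad; ds/dθ = (πh/(2B)) sin(πβ/B) = (π·10/(2·2.4417)) sin(π·0.8163) = 3.510011 mm/rad

s = 17.1902, ds/dθ = 3.5100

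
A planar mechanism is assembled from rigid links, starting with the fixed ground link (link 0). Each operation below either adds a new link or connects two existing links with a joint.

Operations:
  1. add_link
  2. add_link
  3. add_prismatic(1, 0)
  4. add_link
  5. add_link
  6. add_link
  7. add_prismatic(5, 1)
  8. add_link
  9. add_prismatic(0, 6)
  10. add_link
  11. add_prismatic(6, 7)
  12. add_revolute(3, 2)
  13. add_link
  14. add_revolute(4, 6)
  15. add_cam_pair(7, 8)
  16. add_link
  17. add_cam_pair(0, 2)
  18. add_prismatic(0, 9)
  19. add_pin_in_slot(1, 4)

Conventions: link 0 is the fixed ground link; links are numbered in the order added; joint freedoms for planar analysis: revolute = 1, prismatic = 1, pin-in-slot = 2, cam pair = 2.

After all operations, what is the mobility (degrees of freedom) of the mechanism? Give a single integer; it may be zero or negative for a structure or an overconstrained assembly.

link 0 = ground. State L|J1|J2 = 1|0|0
+link1  2|0|0
+link2  3|0|0
P(1,0) f=1→J1  3|1|0
+link3  4|1|0
+link4  5|1|0
+link5  6|1|0
P(5,1) f=1→J1  6|2|0
+link6  7|2|0
P(0,6) f=1→J1  7|3|0
+link7  8|3|0
P(6,7) f=1→J1  8|4|0
R(3,2) f=1→J1  8|5|0
+link8  9|5|0
R(4,6) f=1→J1  9|6|0
C(7,8) f=2→J2  9|6|1
+link9  10|6|1
C(0,2) f=2→J2  10|6|2
P(0,9) f=1→J1  10|7|2
PS(1,4) f=2→J2  10|7|3
M = 3(10−1)−2·7−3 = 27−14−3 = 10

M = 10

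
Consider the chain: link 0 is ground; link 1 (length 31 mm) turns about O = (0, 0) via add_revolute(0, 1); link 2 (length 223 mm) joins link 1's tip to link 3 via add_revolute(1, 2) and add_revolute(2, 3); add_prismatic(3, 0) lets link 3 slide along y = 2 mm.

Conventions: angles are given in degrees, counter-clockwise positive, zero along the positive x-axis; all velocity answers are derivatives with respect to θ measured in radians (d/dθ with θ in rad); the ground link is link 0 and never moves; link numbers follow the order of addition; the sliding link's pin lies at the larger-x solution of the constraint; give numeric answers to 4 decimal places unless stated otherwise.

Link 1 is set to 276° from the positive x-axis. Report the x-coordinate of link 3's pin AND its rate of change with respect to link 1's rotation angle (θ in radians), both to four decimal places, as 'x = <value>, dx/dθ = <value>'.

geometry: r = 31 mm, L = 223 mm, e = 2 mm
crank pin P = (r cos θ, r sin θ) = (3.240382, -30.830179)
h = r sin θ − e = -30.830179 − 2 = -32.830179
x = r cos θ + √(L² − h²) = 3.240382 + 220.570123 = 223.810506
dx/dθ = −r sin θ − h·r cos θ/√(L² − h²) (θ in radians; h = -32.830179) = 31.312485

x = 223.8105, dx/dθ = 31.3125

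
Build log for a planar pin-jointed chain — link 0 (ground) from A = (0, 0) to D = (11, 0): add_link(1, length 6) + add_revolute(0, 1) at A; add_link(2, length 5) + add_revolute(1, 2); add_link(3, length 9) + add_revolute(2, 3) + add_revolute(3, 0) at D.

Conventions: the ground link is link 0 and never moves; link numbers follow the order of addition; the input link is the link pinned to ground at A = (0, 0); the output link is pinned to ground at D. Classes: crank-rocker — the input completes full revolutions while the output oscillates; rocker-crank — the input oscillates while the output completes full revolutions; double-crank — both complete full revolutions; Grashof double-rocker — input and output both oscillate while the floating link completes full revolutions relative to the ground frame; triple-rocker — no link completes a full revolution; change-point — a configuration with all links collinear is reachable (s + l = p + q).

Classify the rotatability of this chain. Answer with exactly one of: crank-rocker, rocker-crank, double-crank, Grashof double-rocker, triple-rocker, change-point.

lengths: ground=11, input=6, coupler=5, output=9
sorted: s=5 (shortest), l=11 (longest), p+q=15
s + l = 16 vs p + q = 15
s + l > p + q → non-Grashof → no link fully rotates → triple-rocker

triple-rocker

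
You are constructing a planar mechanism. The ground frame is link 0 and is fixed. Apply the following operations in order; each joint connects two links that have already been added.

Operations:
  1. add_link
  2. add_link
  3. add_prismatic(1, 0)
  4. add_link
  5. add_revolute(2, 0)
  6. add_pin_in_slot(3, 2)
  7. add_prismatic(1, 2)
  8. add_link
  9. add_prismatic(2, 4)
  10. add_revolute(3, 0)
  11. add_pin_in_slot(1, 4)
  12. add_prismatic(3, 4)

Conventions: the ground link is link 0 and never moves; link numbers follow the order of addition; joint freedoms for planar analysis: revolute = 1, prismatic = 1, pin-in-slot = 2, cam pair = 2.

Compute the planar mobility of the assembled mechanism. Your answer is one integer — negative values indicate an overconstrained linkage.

link 0 = ground. State L|J1|J2 = 1|0|0
+link1  2|0|0
+link2  3|0|0
P(1,0) f=1→J1  3|1|0
+link3  4|1|0
R(2,0) f=1→J1  4|2|0
PS(3,2) f=2→J2  4|2|1
P(1,2) f=1→J1  4|3|1
+link4  5|3|1
P(2,4) f=1→J1  5|4|1
R(3,0) f=1→J1  5|5|1
PS(1,4) f=2→J2  5|5|2
P(3,4) f=1→J1  5|6|2
M = 3(5−1)−2·6−2 = 12−12−2 = -2

M = -2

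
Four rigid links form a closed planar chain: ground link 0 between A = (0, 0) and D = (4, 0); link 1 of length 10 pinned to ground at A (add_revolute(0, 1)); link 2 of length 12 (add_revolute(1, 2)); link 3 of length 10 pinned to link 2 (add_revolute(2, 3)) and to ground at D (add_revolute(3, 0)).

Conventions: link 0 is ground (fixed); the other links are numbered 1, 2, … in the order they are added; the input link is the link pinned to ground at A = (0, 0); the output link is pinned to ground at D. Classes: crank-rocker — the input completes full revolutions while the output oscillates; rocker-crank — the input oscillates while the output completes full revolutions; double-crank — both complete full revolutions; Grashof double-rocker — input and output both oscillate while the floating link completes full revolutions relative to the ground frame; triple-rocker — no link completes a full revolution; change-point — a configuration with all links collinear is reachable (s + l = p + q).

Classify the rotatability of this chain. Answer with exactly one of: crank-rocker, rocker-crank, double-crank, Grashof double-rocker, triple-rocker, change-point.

lengths: ground=4, input=10, coupler=12, output=10
sorted: s=4 (shortest), l=12 (longest), p+q=20
s + l = 16 vs p + q = 20
s + l < p + q (Grashof) with shortest = ground link → double-crank

double-crank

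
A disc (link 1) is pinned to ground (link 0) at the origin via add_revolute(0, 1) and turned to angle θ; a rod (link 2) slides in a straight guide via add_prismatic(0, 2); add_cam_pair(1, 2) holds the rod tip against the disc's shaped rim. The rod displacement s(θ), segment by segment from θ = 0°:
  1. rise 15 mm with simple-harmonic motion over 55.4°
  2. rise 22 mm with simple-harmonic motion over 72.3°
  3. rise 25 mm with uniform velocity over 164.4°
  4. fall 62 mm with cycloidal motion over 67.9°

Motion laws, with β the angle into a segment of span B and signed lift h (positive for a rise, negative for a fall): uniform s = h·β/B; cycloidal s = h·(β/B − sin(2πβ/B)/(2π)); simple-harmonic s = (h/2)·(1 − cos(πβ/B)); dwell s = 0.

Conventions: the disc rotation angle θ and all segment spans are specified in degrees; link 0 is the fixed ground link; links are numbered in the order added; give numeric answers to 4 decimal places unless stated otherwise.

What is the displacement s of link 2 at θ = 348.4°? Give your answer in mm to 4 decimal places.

segment 1 (0° to 55.4°, simple-harmonic, h = 15) is passed completely: s = 0.0000 + (15) = 15.0000
segment 2 (55.4° to 127.7°, simple-harmonic, h = 22) is passed completely: s = 15.0000 + (22) = 37.0000
segment 3 (127.7° to 292.1°, uniform, h = 25) is passed completely: s = 37.0000 + (25) = 62.0000
θ = 348.4° falls in segment 4 (292.1° to 360°, cycloidal, h = -62): β = 348.4 − 292.1 = 56.3°, B = 67.9°; Δs = -62·(0.8292 − sin(2π·0.8292)/(2π)) = -60.0800; s = 62.0000 − 60.0800 = 1.9200

1.9200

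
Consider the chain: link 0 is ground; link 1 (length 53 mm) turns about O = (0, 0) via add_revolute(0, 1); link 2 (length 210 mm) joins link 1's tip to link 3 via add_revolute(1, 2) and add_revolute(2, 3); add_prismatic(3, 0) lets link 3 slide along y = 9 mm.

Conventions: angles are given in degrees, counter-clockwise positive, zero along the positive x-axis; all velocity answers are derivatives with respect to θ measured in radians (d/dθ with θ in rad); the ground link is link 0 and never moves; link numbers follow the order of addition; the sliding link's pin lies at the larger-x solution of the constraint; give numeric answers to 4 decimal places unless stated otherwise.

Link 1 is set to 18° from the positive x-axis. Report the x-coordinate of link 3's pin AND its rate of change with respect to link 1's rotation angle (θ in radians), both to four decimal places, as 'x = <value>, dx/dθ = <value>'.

geometry: r = 53 mm, L = 210 mm, e = 9 mm
crank pin P = (r cos θ, r sin θ) = (50.405995, 16.377901)
h = r sin θ − e = 16.377901 − 9 = 7.377901
x = r cos θ + √(L² − h²) = 50.405995 + 209.870357 = 260.276352
dx/dθ = −r sin θ − h·r cos θ/√(L² − h²) (θ in radians; h = 7.377901) = -18.149901

x = 260.2764, dx/dθ = -18.1499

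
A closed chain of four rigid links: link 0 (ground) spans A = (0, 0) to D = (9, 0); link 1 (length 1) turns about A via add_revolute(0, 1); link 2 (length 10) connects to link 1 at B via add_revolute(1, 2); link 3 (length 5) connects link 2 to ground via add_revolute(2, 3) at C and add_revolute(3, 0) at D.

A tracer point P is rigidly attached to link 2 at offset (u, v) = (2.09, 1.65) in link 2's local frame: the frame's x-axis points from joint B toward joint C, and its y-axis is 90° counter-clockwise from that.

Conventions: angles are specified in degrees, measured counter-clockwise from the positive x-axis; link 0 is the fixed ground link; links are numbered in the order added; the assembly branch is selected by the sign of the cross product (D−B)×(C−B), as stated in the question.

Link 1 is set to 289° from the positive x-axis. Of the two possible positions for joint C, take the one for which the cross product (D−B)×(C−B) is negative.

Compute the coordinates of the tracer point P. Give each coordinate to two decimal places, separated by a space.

A=(0,0), D=(9.00,0)
B = A + 1.00·(cos289°, sin289°) = (0.3256, -0.9455)
|BD| = 8.7258
circle(B,10.00) ∩ circle(D,5.00): a=8.6605, h=4.9996
  candidates: C₊=(8.3933,4.9631) cross=43.625; C₋=(9.4768,-4.9772) cross=-43.625
  branch - wants cross < 0 → take C=(9.4768,-4.9772) (cross=-43.625)
ex = (C−B)/|BC| = (0.9151,-0.4032); ey = (0.4032,0.9151)
P = B + 2.09·ex + 1.65·ey = (2.9034,-0.2782)

2.90 -0.28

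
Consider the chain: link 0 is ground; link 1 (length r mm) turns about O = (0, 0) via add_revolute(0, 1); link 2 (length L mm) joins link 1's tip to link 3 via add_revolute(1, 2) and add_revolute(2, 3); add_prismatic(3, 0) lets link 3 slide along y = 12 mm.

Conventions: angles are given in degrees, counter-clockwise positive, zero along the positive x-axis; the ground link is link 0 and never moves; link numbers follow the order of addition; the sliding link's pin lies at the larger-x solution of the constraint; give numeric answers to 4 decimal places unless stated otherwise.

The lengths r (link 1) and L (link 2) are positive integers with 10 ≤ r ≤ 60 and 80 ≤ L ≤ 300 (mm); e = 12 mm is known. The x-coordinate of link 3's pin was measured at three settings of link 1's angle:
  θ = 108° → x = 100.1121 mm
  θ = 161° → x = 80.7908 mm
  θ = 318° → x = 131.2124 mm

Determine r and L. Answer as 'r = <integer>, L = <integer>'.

constraint per measurement: (x − r cos θ)² + (r sin θ − e)² = L²
subtracting the θ₁ and θ₂ equations cancels the r² and L² terms:
r = (x₁² − x₂²) / (2[(x₁cos θ₁ + e sin θ₁) − (x₂cos θ₂ + e sin θ₂)]) = 33.0000 → r = 33
L² = (x₁ − r cos θ₁)² + (r sin θ₁ − e)² = 12543.9943 → L = 112.0000 → L = 112
check at θ₃=318°: x = 131.2124 (printed 131.2124) ✓

r = 33, L = 112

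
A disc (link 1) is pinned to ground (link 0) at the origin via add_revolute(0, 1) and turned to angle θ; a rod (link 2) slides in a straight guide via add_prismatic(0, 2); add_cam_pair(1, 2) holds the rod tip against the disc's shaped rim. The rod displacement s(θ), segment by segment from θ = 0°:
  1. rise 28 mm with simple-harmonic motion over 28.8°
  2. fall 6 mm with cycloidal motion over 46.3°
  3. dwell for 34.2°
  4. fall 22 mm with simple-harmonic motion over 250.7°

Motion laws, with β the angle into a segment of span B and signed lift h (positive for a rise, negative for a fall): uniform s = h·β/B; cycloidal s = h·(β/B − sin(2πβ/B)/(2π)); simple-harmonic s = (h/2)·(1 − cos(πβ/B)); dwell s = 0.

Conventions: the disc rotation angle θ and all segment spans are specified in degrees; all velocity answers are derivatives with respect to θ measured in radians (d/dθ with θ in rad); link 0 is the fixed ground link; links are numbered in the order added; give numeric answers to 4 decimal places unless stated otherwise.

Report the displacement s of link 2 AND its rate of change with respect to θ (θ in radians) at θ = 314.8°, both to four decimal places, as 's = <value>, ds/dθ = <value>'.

segment 1 (0° to 28.8°, simple-harmonic, h = 28) is passed completely: s = 0.0000 + (28) = 28.0000
segment 2 (28.8° to 75.1°, cycloidal, h = -6) is passed completely: s = 28.0000 + (-6) = 22.0000
segment 3 (75.1° to 109.3°, dwell): s unchanged at 22.0000
θ = 314.8° falls in segment 4 (109.3° to 360°, simple-harmonic, h = -22): β = 314.8 − 109.3 = 205.5°, B = 250.7°; Δs = -22/2·(1 − cos(π·0.8197)) = -20.2821; s = 22.0000 − 20.2821 = 1.7179
velocity in seg [109.3°–360°] (simple-harmonic), θ in radians: β = 205.5° = 3.5867 rad, B = 250.7° = 4.3755 rad; ds/dθ = (πh/(2B)) sin(πβ/B) = (π·(-22)/(2·4.3755)) sin(π·0.8197) = -4.238081 mm/rad

s = 1.7179, ds/dθ = -4.2381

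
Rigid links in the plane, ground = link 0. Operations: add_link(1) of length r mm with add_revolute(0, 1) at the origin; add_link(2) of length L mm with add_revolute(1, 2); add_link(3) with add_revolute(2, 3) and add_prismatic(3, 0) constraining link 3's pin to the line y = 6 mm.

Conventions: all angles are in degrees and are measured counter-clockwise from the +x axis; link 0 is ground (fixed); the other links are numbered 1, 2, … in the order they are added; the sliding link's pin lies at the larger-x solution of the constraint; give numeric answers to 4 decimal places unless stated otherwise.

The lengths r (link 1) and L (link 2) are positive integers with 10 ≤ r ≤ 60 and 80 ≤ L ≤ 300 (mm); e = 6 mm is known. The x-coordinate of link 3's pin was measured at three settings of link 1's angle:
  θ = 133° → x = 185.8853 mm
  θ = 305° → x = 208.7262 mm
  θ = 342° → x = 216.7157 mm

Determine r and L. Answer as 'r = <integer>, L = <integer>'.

constraint per measurement: (x − r cos θ)² + (r sin θ − e)² = L²
subtracting the θ₁ and θ₂ equations cancels the r² and L² terms:
r = (x₁² − x₂²) / (2[(x₁cos θ₁ + e sin θ₁) − (x₂cos θ₂ + e sin θ₂)]) = 19.0001 → r = 19
L² = (x₁ − r cos θ₁)² + (r sin θ₁ − e)² = 39600.9880 → L = 199.0000 → L = 199
check at θ₃=342°: x = 216.7157 (printed 216.7157) ✓

r = 19, L = 199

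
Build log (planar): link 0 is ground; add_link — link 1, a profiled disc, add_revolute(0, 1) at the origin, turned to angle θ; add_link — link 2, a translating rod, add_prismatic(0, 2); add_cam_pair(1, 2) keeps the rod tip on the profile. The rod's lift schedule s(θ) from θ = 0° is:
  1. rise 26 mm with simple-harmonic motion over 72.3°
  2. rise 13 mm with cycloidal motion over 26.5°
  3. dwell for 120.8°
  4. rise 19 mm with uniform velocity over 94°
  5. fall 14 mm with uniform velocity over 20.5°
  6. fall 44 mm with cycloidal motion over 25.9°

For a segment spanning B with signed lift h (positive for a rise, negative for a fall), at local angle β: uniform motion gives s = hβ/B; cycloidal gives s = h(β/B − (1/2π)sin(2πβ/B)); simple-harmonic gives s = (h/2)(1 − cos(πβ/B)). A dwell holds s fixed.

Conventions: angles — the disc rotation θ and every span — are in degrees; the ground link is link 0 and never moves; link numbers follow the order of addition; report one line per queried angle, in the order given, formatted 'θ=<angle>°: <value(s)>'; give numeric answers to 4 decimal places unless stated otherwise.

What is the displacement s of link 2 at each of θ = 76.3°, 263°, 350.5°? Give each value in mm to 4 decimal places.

seg 1 [0°–72.3°] simple-harmonic, h=26: full span → s += 26 → s = 26.0000
seg 2 [72.3°–98.8°] cycloidal, h=13: θ=76.3° here. β=4, B=26.5. 13·(0.1509 − sin(2π·0.1509)/(2π)) = 0.2812 → s = 26.2812
seg 2 [72.3°–98.8°] cycloidal, h=13: full span → s += 13 → s = 39.0000
seg 3 [98.8°–219.6°] dwell: s stays 39.0000
seg 4 [219.6°–313.6°] uniform, h=19: θ=263° here. β=43.4, B=94. 19·43.4/94 = 8.7723 → s = 47.7723
seg 4 [219.6°–313.6°] uniform, h=19: full span → s += 19 → s = 58.0000
seg 5 [313.6°–334.1°] uniform, h=-14: full span → s += -14 → s = 44.0000
seg 6 [334.1°–360°] cycloidal, h=-44: θ=350.5° here. β=16.4, B=25.9. -44·(0.6332 − sin(2π·0.6332)/(2π)) = -33.0613 → s = 10.9387

θ=76.3°: 26.2812
θ=263°: 47.7723
θ=350.5°: 10.9387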